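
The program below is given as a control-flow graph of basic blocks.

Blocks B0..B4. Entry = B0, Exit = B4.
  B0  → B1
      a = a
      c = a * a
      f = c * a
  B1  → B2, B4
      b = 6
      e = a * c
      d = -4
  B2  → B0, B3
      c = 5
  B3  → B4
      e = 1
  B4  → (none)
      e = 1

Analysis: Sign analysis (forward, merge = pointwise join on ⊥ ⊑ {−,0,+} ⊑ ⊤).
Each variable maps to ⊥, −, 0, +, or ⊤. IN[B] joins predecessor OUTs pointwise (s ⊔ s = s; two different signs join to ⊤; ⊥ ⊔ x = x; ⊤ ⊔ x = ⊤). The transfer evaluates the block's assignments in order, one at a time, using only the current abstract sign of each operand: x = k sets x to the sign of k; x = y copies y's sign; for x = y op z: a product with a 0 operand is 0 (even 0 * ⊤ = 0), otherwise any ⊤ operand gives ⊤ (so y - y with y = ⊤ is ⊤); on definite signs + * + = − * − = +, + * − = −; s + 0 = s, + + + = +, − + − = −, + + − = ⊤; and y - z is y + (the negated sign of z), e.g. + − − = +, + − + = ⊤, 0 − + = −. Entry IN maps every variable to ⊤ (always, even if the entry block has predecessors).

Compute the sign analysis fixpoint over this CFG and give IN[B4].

Per-block solution:
  B0: | IN=(all ⊤) | OUT=(all ⊤)
  B1: | IN=(all ⊤) | OUT={b:+, d:-; rest ⊤}
  B2: | IN={b:+, d:-; rest ⊤} | OUT={b:+, c:+, d:-; rest ⊤}
  B3: | IN={b:+, c:+, d:-; rest ⊤} | OUT={b:+, c:+, d:-, e:+; rest ⊤}
  B4: | IN={b:+, d:-; rest ⊤} | OUT={b:+, d:-, e:+; rest ⊤}

Merge at B4: IN[B4] = OUT[B1] ⊔ OUT[B3] = {a: ⊤, b: +, c: ⊤, d: -, e: ⊤, f: ⊤}

Answer: {a: ⊤, b: +, c: ⊤, d: -, e: ⊤, f: ⊤}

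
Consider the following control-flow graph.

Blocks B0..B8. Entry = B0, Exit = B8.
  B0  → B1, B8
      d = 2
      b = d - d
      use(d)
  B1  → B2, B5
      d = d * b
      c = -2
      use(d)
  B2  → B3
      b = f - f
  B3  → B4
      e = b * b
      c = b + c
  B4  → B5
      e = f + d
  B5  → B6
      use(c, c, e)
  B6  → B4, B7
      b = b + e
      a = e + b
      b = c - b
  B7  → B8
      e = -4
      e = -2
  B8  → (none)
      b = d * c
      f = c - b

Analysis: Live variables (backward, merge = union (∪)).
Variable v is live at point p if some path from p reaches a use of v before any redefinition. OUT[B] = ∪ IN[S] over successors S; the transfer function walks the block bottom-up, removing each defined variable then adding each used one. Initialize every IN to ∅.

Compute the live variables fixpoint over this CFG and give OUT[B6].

Answer: {b, c, d, f}

Trace:
Fixpoint table:
  B0:   IN={c, e, f}   OUT={b, c, d, e, f}
  B1:   IN={b, d, e, f}   OUT={b, c, d, e, f}
  B2:   IN={c, d, f}   OUT={b, c, d, f}
  B3:   IN={b, c, d, f}   OUT={b, c, d, f}
  B4:   IN={b, c, d, f}   OUT={b, c, d, e, f}
  B5:   IN={b, c, d, e, f}   OUT={b, c, d, e, f}
  B6:   IN={b, c, d, e, f}   OUT={b, c, d, f}
  B7:   IN={c, d}   OUT={c, d}
  B8:   IN={c, d}   OUT={}

Merge at B6: OUT[B6] = IN[B4] ⊔ IN[B7] = {b, c, d, f}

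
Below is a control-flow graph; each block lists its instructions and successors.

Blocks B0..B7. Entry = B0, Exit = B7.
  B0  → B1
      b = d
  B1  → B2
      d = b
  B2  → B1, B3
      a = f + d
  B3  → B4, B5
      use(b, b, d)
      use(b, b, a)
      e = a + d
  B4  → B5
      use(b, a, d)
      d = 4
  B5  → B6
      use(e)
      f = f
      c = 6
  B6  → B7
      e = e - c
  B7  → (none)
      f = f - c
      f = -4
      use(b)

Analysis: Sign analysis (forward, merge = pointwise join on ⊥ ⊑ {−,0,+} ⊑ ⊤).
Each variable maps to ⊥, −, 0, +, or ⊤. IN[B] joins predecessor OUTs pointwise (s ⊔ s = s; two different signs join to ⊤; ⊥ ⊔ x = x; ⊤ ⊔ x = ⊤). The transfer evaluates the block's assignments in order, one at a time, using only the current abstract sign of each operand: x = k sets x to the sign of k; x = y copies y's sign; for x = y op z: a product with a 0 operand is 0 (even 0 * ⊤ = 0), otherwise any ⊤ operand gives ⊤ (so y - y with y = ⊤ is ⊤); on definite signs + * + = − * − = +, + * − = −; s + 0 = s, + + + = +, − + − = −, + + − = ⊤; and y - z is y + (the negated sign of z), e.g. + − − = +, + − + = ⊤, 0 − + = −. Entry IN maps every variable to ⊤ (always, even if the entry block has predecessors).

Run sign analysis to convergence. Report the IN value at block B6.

Answer: {a: ⊤, b: ⊤, c: +, d: ⊤, e: ⊤, f: ⊤}

Trace:
Converged values:
  B0:  IN=(all ⊤)  OUT=(all ⊤)
  B1:  IN=(all ⊤)  OUT=(all ⊤)
  B2:  IN=(all ⊤)  OUT=(all ⊤)
  B3:  IN=(all ⊤)  OUT=(all ⊤)
  B4:  IN=(all ⊤)  OUT={d:+; rest ⊤}
  B5:  IN=(all ⊤)  OUT={c:+; rest ⊤}
  B6:  IN={c:+; rest ⊤}  OUT={c:+; rest ⊤}
  B7:  IN={c:+; rest ⊤}  OUT={c:+, f:-; rest ⊤}

Merge at B6: IN[B6] = OUT[B5] = {a: ⊤, b: ⊤, c: +, d: ⊤, e: ⊤, f: ⊤}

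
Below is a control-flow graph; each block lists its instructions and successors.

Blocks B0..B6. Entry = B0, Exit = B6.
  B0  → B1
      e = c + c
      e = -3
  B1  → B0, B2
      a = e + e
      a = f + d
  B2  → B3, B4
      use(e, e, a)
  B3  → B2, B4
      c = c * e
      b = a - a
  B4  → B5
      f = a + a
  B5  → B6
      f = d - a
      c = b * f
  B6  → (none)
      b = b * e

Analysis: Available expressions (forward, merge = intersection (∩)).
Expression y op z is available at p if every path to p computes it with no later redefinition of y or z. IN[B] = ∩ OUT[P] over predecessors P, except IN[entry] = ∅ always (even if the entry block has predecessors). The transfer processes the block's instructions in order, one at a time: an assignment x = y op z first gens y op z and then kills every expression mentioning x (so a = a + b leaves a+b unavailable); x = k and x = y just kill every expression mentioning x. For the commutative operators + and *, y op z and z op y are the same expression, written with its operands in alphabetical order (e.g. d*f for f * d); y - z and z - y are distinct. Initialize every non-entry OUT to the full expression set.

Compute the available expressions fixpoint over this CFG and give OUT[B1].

Per-block solution:
  B0:   IN={}   OUT={c+c}
  B1:   IN={c+c}   OUT={c+c, d+f, e+e}
  B2:   IN={d+f, e+e}   OUT={d+f, e+e}
  B3:   IN={d+f, e+e}   OUT={a-a, d+f, e+e}
  B4:   IN={d+f, e+e}   OUT={a+a, e+e}
  B5:   IN={a+a, e+e}   OUT={a+a, b*f, d-a, e+e}
  B6:   IN={a+a, b*f, d-a, e+e}   OUT={a+a, d-a, e+e}

Merge at B1: IN[B1] = OUT[B0] = {c+c}
Applying B1's transfer function to that IN value gives OUT[B1] (row B1 above).

Answer: {c+c, d+f, e+e}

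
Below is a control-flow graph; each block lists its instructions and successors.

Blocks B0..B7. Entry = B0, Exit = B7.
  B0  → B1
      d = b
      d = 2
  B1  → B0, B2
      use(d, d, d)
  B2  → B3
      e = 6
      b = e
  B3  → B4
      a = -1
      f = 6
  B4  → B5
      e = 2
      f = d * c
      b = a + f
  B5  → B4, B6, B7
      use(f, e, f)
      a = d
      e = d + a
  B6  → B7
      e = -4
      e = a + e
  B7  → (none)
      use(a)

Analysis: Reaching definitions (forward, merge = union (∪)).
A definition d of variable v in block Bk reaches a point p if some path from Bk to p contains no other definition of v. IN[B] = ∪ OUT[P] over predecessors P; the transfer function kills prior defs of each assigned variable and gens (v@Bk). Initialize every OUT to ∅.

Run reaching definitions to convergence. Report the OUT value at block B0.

Answer: {d@B0}

Derivation:
Converged values:
  B0: | IN={d@B0} | OUT={d@B0}
  B1: | IN={d@B0} | OUT={d@B0}
  B2: | IN={d@B0} | OUT={b@B2, d@B0, e@B2}
  B3: | IN={b@B2, d@B0, e@B2} | OUT={a@B3, b@B2, d@B0, e@B2, f@B3}
  B4: | IN={a@B3, a@B5, b@B2, b@B4, d@B0, e@B2, e@B5, f@B3, f@B4} | OUT={a@B3, a@B5, b@B4, d@B0, e@B4, f@B4}
  B5: | IN={a@B3, a@B5, b@B4, d@B0, e@B4, f@B4} | OUT={a@B5, b@B4, d@B0, e@B5, f@B4}
  B6: | IN={a@B5, b@B4, d@B0, e@B5, f@B4} | OUT={a@B5, b@B4, d@B0, e@B6, f@B4}
  B7: | IN={a@B5, b@B4, d@B0, e@B5, e@B6, f@B4} | OUT={a@B5, b@B4, d@B0, e@B5, e@B6, f@B4}

Merge at B0 (entry node, so the boundary value {} is joined with the incoming edge(s)): IN[B0] = {} ⊔ OUT[B1] = {d@B0}
Applying B0's transfer function to that IN value gives OUT[B0] (row B0 above).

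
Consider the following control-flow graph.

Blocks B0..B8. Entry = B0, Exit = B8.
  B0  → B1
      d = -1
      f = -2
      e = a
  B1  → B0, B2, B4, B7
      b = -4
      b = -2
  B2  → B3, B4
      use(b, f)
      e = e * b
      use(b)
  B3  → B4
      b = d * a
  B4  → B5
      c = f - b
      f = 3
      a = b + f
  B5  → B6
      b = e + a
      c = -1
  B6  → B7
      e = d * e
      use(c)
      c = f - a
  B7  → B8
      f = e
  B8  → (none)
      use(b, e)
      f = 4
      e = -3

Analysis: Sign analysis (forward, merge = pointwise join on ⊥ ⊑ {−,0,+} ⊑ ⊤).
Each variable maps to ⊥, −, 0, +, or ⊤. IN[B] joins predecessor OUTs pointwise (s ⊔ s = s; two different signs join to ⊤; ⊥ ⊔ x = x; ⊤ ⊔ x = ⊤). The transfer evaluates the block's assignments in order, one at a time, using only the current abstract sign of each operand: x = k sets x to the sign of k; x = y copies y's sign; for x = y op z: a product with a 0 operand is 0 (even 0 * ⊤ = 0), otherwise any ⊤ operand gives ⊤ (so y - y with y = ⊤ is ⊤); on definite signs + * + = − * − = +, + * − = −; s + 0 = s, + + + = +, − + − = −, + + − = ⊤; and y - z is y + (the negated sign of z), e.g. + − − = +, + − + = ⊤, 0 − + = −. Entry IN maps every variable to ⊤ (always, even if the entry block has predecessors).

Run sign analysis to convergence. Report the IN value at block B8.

Answer: {a: ⊤, b: ⊤, c: ⊤, d: -, e: ⊤, f: ⊤}

Derivation:
Fixpoint table:
  B0: | IN=(all ⊤) | OUT={d:-, f:-; rest ⊤}
  B1: | IN={d:-, f:-; rest ⊤} | OUT={b:-, d:-, f:-; rest ⊤}
  B2: | IN={b:-, d:-, f:-; rest ⊤} | OUT={b:-, d:-, f:-; rest ⊤}
  B3: | IN={b:-, d:-, f:-; rest ⊤} | OUT={d:-, f:-; rest ⊤}
  B4: | IN={d:-, f:-; rest ⊤} | OUT={d:-, f:+; rest ⊤}
  B5: | IN={d:-, f:+; rest ⊤} | OUT={c:-, d:-, f:+; rest ⊤}
  B6: | IN={c:-, d:-, f:+; rest ⊤} | OUT={d:-, f:+; rest ⊤}
  B7: | IN={d:-; rest ⊤} | OUT={d:-; rest ⊤}
  B8: | IN={d:-; rest ⊤} | OUT={d:-, e:-, f:+; rest ⊤}

Merge at B8: IN[B8] = OUT[B7] = {a: ⊤, b: ⊤, c: ⊤, d: -, e: ⊤, f: ⊤}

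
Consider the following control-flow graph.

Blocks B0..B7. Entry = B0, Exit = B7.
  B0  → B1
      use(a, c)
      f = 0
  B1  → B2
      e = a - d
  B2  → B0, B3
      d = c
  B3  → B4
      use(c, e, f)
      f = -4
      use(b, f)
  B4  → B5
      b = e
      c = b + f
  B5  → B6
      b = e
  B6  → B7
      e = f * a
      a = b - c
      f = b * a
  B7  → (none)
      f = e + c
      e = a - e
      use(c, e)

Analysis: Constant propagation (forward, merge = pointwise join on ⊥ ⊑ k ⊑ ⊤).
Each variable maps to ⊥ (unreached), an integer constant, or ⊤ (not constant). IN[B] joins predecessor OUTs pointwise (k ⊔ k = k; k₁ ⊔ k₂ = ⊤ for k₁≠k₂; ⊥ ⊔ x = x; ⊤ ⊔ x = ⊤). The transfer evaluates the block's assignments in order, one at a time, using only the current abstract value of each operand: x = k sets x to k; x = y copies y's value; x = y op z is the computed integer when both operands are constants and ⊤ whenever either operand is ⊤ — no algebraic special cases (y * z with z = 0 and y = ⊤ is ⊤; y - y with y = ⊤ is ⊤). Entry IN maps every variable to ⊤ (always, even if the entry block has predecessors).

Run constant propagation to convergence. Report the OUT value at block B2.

Fixpoint table:
  B0:  IN=(all ⊤)  OUT={f:0; rest ⊤}
  B1:  IN={f:0; rest ⊤}  OUT={f:0; rest ⊤}
  B2:  IN={f:0; rest ⊤}  OUT={f:0; rest ⊤}
  B3:  IN={f:0; rest ⊤}  OUT={f:-4; rest ⊤}
  B4:  IN={f:-4; rest ⊤}  OUT={f:-4; rest ⊤}
  B5:  IN={f:-4; rest ⊤}  OUT={f:-4; rest ⊤}
  B6:  IN={f:-4; rest ⊤}  OUT=(all ⊤)
  B7:  IN=(all ⊤)  OUT=(all ⊤)

Merge at B2: IN[B2] = OUT[B1] = {a: ⊤, b: ⊤, c: ⊤, d: ⊤, e: ⊤, f: 0}
Applying B2's transfer function to that IN value gives OUT[B2] (row B2 above).

Answer: {a: ⊤, b: ⊤, c: ⊤, d: ⊤, e: ⊤, f: 0}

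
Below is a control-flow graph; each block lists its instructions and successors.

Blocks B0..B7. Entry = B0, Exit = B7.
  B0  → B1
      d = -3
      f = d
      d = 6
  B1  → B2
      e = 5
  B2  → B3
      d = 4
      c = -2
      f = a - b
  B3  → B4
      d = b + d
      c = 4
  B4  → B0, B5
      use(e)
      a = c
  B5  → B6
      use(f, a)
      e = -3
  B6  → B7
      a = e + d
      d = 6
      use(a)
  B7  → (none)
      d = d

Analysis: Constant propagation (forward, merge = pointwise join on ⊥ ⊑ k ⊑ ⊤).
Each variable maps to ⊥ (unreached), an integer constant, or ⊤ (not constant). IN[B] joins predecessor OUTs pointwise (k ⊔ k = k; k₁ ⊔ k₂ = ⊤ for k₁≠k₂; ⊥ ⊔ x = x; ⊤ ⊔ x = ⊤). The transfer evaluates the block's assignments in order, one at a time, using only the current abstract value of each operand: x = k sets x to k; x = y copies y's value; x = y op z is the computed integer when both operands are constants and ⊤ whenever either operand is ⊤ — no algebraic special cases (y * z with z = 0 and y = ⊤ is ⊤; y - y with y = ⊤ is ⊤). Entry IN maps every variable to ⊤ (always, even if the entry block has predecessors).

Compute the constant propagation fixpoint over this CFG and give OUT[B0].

Per-block solution:
  B0:  IN=(all ⊤)  OUT={d:6, f:-3; rest ⊤}
  B1:  IN={d:6, f:-3; rest ⊤}  OUT={d:6, e:5, f:-3; rest ⊤}
  B2:  IN={d:6, e:5, f:-3; rest ⊤}  OUT={c:-2, d:4, e:5; rest ⊤}
  B3:  IN={c:-2, d:4, e:5; rest ⊤}  OUT={c:4, e:5; rest ⊤}
  B4:  IN={c:4, e:5; rest ⊤}  OUT={a:4, c:4, e:5; rest ⊤}
  B5:  IN={a:4, c:4, e:5; rest ⊤}  OUT={a:4, c:4, e:-3; rest ⊤}
  B6:  IN={a:4, c:4, e:-3; rest ⊤}  OUT={c:4, d:6, e:-3; rest ⊤}
  B7:  IN={c:4, d:6, e:-3; rest ⊤}  OUT={c:4, d:6, e:-3; rest ⊤}

Merge at B0 (entry node, so the boundary value (all ⊤) is joined with the incoming edge(s)): IN[B0] = (all ⊤) ⊔ OUT[B4] = {a: ⊤, b: ⊤, c: ⊤, d: ⊤, e: ⊤, f: ⊤}
Applying B0's transfer function to that IN value gives OUT[B0] (row B0 above).

Answer: {a: ⊤, b: ⊤, c: ⊤, d: 6, e: ⊤, f: -3}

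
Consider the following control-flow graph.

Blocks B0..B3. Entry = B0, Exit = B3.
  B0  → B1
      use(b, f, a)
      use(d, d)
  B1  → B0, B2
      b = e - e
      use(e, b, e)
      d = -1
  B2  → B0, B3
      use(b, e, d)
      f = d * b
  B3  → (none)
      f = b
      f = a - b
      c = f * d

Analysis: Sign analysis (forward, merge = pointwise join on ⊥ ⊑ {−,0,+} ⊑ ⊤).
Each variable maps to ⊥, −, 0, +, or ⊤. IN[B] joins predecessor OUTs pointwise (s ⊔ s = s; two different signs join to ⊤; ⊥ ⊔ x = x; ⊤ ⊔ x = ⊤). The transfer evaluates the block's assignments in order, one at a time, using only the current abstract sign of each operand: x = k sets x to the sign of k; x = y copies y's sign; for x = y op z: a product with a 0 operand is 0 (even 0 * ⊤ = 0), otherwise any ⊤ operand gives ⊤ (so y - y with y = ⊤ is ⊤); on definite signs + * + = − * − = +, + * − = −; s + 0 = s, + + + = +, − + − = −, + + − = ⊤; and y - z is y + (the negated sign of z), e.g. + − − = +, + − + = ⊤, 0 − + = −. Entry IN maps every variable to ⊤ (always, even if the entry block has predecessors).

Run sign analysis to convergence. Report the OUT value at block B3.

Fixpoint table:
  B0: | IN=(all ⊤) | OUT=(all ⊤)
  B1: | IN=(all ⊤) | OUT={d:-; rest ⊤}
  B2: | IN={d:-; rest ⊤} | OUT={d:-; rest ⊤}
  B3: | IN={d:-; rest ⊤} | OUT={d:-; rest ⊤}

Merge at B3: IN[B3] = OUT[B2] = {a: ⊤, b: ⊤, c: ⊤, d: -, e: ⊤, f: ⊤}
Applying B3's transfer function to that IN value gives OUT[B3] (row B3 above).

Answer: {a: ⊤, b: ⊤, c: ⊤, d: -, e: ⊤, f: ⊤}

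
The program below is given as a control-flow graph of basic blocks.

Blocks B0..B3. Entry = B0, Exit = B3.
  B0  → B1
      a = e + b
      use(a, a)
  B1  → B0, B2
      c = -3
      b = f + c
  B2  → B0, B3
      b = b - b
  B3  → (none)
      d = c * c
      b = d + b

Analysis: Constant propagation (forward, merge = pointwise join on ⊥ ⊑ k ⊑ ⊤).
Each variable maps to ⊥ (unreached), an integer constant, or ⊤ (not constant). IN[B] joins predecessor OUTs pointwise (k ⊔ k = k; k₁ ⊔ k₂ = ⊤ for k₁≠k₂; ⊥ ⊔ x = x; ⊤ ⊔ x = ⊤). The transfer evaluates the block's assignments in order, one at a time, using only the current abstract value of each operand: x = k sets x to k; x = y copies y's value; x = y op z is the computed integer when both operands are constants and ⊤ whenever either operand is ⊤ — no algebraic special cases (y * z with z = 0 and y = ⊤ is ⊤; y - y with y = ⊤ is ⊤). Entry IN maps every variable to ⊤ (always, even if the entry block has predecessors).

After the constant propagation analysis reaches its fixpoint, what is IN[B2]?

Converged values:
  B0:  IN=(all ⊤)  OUT=(all ⊤)
  B1:  IN=(all ⊤)  OUT={c:-3; rest ⊤}
  B2:  IN={c:-3; rest ⊤}  OUT={c:-3; rest ⊤}
  B3:  IN={c:-3; rest ⊤}  OUT={c:-3, d:9; rest ⊤}

Merge at B2: IN[B2] = OUT[B1] = {a: ⊤, b: ⊤, c: -3, d: ⊤, e: ⊤, f: ⊤}

Answer: {a: ⊤, b: ⊤, c: -3, d: ⊤, e: ⊤, f: ⊤}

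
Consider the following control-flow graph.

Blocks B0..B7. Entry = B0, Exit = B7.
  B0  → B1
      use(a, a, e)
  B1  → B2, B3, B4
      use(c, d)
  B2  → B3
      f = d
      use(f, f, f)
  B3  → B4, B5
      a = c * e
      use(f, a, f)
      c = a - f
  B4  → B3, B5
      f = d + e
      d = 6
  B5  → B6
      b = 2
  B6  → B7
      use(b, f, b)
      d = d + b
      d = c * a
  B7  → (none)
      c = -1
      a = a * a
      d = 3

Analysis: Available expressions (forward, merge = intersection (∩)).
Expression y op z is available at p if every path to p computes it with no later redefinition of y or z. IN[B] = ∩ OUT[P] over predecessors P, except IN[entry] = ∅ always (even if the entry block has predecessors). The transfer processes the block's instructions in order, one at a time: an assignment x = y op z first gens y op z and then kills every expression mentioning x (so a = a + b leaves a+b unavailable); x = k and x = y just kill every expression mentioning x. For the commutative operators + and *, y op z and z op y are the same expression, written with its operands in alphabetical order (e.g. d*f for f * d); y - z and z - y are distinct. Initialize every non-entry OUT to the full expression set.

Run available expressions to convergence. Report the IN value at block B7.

Answer: {a*c}

Derivation:
Converged values:
  B0:  IN={}  OUT={}
  B1:  IN={}  OUT={}
  B2:  IN={}  OUT={}
  B3:  IN={}  OUT={a-f}
  B4:  IN={}  OUT={}
  B5:  IN={}  OUT={}
  B6:  IN={}  OUT={a*c}
  B7:  IN={a*c}  OUT={}

Merge at B7: IN[B7] = OUT[B6] = {a*c}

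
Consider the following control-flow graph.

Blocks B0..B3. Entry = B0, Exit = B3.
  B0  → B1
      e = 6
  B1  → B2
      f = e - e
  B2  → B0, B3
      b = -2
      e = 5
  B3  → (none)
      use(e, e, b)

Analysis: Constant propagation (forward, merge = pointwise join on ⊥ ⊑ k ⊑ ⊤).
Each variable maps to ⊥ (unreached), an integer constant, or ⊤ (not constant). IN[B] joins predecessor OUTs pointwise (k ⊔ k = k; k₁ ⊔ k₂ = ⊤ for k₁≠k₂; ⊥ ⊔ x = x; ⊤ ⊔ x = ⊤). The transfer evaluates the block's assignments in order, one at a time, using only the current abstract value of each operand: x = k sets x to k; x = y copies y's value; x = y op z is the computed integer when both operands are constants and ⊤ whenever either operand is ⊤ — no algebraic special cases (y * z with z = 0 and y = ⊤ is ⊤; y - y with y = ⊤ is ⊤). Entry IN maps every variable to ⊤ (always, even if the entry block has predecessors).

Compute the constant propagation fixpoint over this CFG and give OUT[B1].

Answer: {a: ⊤, b: ⊤, c: ⊤, d: ⊤, e: 6, f: 0}

Derivation:
Fixpoint table:
  B0: | IN=(all ⊤) | OUT={e:6; rest ⊤}
  B1: | IN={e:6; rest ⊤} | OUT={e:6, f:0; rest ⊤}
  B2: | IN={e:6, f:0; rest ⊤} | OUT={b:-2, e:5, f:0; rest ⊤}
  B3: | IN={b:-2, e:5, f:0; rest ⊤} | OUT={b:-2, e:5, f:0; rest ⊤}

Merge at B1: IN[B1] = OUT[B0] = {a: ⊤, b: ⊤, c: ⊤, d: ⊤, e: 6, f: ⊤}
Applying B1's transfer function to that IN value gives OUT[B1] (row B1 above).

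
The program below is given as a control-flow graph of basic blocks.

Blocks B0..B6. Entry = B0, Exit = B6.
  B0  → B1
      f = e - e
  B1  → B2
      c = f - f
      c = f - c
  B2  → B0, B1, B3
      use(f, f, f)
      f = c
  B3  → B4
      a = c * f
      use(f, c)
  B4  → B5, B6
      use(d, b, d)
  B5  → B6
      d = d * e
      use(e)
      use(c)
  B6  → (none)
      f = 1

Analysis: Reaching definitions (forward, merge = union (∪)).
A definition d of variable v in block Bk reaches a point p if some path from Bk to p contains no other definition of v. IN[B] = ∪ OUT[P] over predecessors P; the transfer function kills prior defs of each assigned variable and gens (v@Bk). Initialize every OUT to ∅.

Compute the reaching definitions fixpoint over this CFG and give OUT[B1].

Converged values:
  B0: | IN={c@B1, f@B2} | OUT={c@B1, f@B0}
  B1: | IN={c@B1, f@B0, f@B2} | OUT={c@B1, f@B0, f@B2}
  B2: | IN={c@B1, f@B0, f@B2} | OUT={c@B1, f@B2}
  B3: | IN={c@B1, f@B2} | OUT={a@B3, c@B1, f@B2}
  B4: | IN={a@B3, c@B1, f@B2} | OUT={a@B3, c@B1, f@B2}
  B5: | IN={a@B3, c@B1, f@B2} | OUT={a@B3, c@B1, d@B5, f@B2}
  B6: | IN={a@B3, c@B1, d@B5, f@B2} | OUT={a@B3, c@B1, d@B5, f@B6}

Merge at B1: IN[B1] = OUT[B0] ⊔ OUT[B2] = {c@B1, f@B0, f@B2}
Applying B1's transfer function to that IN value gives OUT[B1] (row B1 above).

Answer: {c@B1, f@B0, f@B2}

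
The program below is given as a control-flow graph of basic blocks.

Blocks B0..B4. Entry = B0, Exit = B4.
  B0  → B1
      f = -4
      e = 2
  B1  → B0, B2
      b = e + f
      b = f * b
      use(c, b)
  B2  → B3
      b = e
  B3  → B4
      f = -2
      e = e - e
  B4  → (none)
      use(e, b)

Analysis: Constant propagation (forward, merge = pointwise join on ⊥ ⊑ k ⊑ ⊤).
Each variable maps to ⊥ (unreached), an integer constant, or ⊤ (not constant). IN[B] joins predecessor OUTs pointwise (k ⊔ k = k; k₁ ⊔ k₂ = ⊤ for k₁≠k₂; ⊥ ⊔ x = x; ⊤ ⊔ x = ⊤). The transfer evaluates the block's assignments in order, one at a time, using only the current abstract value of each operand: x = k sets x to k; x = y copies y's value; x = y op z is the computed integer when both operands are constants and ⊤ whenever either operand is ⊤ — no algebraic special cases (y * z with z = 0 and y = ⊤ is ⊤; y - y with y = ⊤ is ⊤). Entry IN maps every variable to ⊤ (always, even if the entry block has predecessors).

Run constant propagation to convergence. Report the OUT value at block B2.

Fixpoint table:
  B0:  IN=(all ⊤)  OUT={e:2, f:-4; rest ⊤}
  B1:  IN={e:2, f:-4; rest ⊤}  OUT={b:8, e:2, f:-4; rest ⊤}
  B2:  IN={b:8, e:2, f:-4; rest ⊤}  OUT={b:2, e:2, f:-4; rest ⊤}
  B3:  IN={b:2, e:2, f:-4; rest ⊤}  OUT={b:2, e:0, f:-2; rest ⊤}
  B4:  IN={b:2, e:0, f:-2; rest ⊤}  OUT={b:2, e:0, f:-2; rest ⊤}

Merge at B2: IN[B2] = OUT[B1] = {a: ⊤, b: 8, c: ⊤, d: ⊤, e: 2, f: -4}
Applying B2's transfer function to that IN value gives OUT[B2] (row B2 above).

Answer: {a: ⊤, b: 2, c: ⊤, d: ⊤, e: 2, f: -4}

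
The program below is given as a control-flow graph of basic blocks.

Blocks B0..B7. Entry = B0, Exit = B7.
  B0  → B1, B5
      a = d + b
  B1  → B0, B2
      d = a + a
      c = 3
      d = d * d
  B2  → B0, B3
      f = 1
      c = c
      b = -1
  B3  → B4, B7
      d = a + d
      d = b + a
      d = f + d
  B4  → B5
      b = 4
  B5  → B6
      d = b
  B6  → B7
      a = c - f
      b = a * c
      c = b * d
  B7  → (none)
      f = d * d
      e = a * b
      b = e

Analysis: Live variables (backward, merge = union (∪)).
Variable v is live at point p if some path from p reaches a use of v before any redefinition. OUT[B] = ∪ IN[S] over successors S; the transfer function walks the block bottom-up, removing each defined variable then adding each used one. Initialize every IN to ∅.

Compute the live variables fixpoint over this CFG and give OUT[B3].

Converged values:
  B0:   IN={b, c, d, f}   OUT={a, b, c, f}
  B1:   IN={a, b, f}   OUT={a, b, c, d, f}
  B2:   IN={a, c, d}   OUT={a, b, c, d, f}
  B3:   IN={a, b, c, d, f}   OUT={a, b, c, d, f}
  B4:   IN={c, f}   OUT={b, c, f}
  B5:   IN={b, c, f}   OUT={c, d, f}
  B6:   IN={c, d, f}   OUT={a, b, d}
  B7:   IN={a, b, d}   OUT={}

Merge at B3: OUT[B3] = IN[B4] ⊔ IN[B7] = {a, b, c, d, f}

Answer: {a, b, c, d, f}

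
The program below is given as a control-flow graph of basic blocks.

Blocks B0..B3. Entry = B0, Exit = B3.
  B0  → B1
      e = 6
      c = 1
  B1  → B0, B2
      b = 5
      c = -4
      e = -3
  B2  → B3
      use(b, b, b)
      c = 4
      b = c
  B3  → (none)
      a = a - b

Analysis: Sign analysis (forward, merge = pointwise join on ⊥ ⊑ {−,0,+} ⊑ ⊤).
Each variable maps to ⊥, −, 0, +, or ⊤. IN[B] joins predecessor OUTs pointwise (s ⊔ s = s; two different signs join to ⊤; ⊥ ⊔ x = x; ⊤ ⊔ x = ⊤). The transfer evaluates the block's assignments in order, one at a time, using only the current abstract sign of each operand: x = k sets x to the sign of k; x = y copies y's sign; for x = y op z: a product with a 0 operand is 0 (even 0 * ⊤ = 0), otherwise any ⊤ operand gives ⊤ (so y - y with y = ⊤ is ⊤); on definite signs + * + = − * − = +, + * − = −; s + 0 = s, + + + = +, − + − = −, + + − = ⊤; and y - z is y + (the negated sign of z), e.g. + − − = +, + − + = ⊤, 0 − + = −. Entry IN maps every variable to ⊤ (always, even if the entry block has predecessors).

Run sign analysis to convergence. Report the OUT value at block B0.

Converged values:
  B0:  IN=(all ⊤)  OUT={c:+, e:+; rest ⊤}
  B1:  IN={c:+, e:+; rest ⊤}  OUT={b:+, c:-, e:-; rest ⊤}
  B2:  IN={b:+, c:-, e:-; rest ⊤}  OUT={b:+, c:+, e:-; rest ⊤}
  B3:  IN={b:+, c:+, e:-; rest ⊤}  OUT={b:+, c:+, e:-; rest ⊤}

Merge at B0 (entry node, so the boundary value (all ⊤) is joined with the incoming edge(s)): IN[B0] = (all ⊤) ⊔ OUT[B1] = {a: ⊤, b: ⊤, c: ⊤, d: ⊤, e: ⊤, f: ⊤}
Applying B0's transfer function to that IN value gives OUT[B0] (row B0 above).

Answer: {a: ⊤, b: ⊤, c: +, d: ⊤, e: +, f: ⊤}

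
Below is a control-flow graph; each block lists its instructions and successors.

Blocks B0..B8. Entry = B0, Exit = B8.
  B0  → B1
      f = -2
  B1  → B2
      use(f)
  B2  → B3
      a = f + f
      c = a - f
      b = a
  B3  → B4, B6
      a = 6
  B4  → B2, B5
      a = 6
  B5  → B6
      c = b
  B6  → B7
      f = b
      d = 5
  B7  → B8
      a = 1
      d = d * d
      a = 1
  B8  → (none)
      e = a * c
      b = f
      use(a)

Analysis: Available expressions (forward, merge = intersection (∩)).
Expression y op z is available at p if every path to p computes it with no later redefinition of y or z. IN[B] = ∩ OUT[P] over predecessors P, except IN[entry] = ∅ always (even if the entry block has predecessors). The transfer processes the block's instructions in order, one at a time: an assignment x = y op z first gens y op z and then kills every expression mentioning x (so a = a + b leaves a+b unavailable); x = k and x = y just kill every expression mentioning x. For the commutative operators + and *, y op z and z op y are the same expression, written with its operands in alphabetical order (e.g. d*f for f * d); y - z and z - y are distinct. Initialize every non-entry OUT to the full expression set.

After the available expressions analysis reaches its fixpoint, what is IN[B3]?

Converged values:
  B0:  IN={}  OUT={}
  B1:  IN={}  OUT={}
  B2:  IN={}  OUT={a-f, f+f}
  B3:  IN={a-f, f+f}  OUT={f+f}
  B4:  IN={f+f}  OUT={f+f}
  B5:  IN={f+f}  OUT={f+f}
  B6:  IN={f+f}  OUT={}
  B7:  IN={}  OUT={}
  B8:  IN={}  OUT={a*c}

Merge at B3: IN[B3] = OUT[B2] = {a-f, f+f}

Answer: {a-f, f+f}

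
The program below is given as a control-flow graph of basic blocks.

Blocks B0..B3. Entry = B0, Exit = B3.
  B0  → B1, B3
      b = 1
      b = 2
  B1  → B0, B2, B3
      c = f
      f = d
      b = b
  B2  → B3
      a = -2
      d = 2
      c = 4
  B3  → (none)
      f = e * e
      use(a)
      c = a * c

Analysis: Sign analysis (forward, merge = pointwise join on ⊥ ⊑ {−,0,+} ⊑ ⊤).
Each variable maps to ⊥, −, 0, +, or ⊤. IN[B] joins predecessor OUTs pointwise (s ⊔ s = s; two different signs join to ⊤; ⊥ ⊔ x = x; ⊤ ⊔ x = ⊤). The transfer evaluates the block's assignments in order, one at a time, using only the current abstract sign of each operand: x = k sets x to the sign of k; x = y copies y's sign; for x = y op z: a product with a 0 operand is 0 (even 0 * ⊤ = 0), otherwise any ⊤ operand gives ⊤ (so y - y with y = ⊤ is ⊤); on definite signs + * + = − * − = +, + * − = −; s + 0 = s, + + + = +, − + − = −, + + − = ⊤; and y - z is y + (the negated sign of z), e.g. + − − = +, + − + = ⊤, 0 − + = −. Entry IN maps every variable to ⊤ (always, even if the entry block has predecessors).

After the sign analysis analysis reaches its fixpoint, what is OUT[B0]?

Answer: {a: ⊤, b: +, c: ⊤, d: ⊤, e: ⊤, f: ⊤}

Derivation:
Converged values:
  B0: | IN=(all ⊤) | OUT={b:+; rest ⊤}
  B1: | IN={b:+; rest ⊤} | OUT={b:+; rest ⊤}
  B2: | IN={b:+; rest ⊤} | OUT={a:-, b:+, c:+, d:+; rest ⊤}
  B3: | IN={b:+; rest ⊤} | OUT={b:+; rest ⊤}

Merge at B0 (entry node, so the boundary value (all ⊤) is joined with the incoming edge(s)): IN[B0] = (all ⊤) ⊔ OUT[B1] = {a: ⊤, b: ⊤, c: ⊤, d: ⊤, e: ⊤, f: ⊤}
Applying B0's transfer function to that IN value gives OUT[B0] (row B0 above).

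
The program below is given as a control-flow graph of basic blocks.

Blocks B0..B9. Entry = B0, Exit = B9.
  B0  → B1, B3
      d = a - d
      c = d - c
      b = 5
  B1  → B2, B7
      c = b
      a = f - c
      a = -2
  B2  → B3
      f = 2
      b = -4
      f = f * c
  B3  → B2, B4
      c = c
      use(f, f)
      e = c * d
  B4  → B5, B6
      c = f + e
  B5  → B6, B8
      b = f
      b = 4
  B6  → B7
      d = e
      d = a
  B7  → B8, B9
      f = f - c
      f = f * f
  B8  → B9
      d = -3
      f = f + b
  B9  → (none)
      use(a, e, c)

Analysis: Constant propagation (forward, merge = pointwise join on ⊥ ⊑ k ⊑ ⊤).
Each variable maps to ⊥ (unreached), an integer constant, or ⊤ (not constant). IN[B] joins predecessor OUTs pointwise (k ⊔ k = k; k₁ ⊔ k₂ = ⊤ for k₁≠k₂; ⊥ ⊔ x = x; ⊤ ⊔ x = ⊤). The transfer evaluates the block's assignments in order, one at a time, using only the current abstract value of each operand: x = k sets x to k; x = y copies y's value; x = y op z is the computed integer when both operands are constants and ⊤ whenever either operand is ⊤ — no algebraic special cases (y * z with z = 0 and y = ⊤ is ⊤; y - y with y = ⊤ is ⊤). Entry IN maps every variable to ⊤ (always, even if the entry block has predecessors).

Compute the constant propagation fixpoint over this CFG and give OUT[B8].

Converged values:
  B0: | IN=(all ⊤) | OUT={b:5; rest ⊤}
  B1: | IN={b:5; rest ⊤} | OUT={a:-2, b:5, c:5; rest ⊤}
  B2: | IN=(all ⊤) | OUT={b:-4; rest ⊤}
  B3: | IN=(all ⊤) | OUT=(all ⊤)
  B4: | IN=(all ⊤) | OUT=(all ⊤)
  B5: | IN=(all ⊤) | OUT={b:4; rest ⊤}
  B6: | IN=(all ⊤) | OUT=(all ⊤)
  B7: | IN=(all ⊤) | OUT=(all ⊤)
  B8: | IN=(all ⊤) | OUT={d:-3; rest ⊤}
  B9: | IN=(all ⊤) | OUT=(all ⊤)

Merge at B8: IN[B8] = OUT[B5] ⊔ OUT[B7] = {a: ⊤, b: ⊤, c: ⊤, d: ⊤, e: ⊤, f: ⊤}
Applying B8's transfer function to that IN value gives OUT[B8] (row B8 above).

Answer: {a: ⊤, b: ⊤, c: ⊤, d: -3, e: ⊤, f: ⊤}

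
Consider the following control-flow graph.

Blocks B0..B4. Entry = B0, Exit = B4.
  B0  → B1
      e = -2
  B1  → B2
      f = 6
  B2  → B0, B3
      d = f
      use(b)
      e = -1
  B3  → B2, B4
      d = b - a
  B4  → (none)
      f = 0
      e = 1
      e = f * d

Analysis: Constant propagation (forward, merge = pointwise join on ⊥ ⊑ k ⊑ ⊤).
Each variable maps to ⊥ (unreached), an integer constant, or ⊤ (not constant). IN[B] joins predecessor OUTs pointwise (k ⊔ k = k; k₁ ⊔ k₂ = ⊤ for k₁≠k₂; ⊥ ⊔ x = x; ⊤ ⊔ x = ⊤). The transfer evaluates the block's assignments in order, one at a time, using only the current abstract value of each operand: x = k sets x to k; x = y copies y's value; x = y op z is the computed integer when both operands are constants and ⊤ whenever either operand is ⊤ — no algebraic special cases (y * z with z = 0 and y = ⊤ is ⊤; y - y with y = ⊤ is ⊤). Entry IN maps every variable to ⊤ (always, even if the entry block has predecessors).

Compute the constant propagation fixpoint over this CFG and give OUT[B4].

Per-block solution:
  B0: | IN=(all ⊤) | OUT={e:-2; rest ⊤}
  B1: | IN={e:-2; rest ⊤} | OUT={e:-2, f:6; rest ⊤}
  B2: | IN={f:6; rest ⊤} | OUT={d:6, e:-1, f:6; rest ⊤}
  B3: | IN={d:6, e:-1, f:6; rest ⊤} | OUT={e:-1, f:6; rest ⊤}
  B4: | IN={e:-1, f:6; rest ⊤} | OUT={f:0; rest ⊤}

Merge at B4: IN[B4] = OUT[B3] = {a: ⊤, b: ⊤, c: ⊤, d: ⊤, e: -1, f: 6}
Applying B4's transfer function to that IN value gives OUT[B4] (row B4 above).

Answer: {a: ⊤, b: ⊤, c: ⊤, d: ⊤, e: ⊤, f: 0}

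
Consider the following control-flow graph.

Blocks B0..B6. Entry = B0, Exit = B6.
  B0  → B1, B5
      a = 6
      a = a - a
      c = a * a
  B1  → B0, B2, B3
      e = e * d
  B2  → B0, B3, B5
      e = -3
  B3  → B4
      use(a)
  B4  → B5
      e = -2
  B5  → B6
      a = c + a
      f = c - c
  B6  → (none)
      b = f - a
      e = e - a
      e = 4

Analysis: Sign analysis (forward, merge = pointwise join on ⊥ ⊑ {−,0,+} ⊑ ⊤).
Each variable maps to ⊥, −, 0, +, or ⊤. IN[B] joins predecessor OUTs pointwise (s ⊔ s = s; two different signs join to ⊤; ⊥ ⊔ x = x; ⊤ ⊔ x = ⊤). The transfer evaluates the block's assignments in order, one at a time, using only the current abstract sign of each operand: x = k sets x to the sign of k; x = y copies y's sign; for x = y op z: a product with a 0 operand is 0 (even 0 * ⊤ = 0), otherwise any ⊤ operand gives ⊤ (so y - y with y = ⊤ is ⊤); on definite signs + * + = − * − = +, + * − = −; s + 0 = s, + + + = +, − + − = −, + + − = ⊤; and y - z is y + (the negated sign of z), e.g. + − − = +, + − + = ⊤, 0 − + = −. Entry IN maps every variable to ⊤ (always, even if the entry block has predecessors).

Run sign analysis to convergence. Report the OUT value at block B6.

Fixpoint table:
  B0: | IN=(all ⊤) | OUT=(all ⊤)
  B1: | IN=(all ⊤) | OUT=(all ⊤)
  B2: | IN=(all ⊤) | OUT={e:-; rest ⊤}
  B3: | IN=(all ⊤) | OUT=(all ⊤)
  B4: | IN=(all ⊤) | OUT={e:-; rest ⊤}
  B5: | IN=(all ⊤) | OUT=(all ⊤)
  B6: | IN=(all ⊤) | OUT={e:+; rest ⊤}

Merge at B6: IN[B6] = OUT[B5] = {a: ⊤, b: ⊤, c: ⊤, d: ⊤, e: ⊤, f: ⊤}
Applying B6's transfer function to that IN value gives OUT[B6] (row B6 above).

Answer: {a: ⊤, b: ⊤, c: ⊤, d: ⊤, e: +, f: ⊤}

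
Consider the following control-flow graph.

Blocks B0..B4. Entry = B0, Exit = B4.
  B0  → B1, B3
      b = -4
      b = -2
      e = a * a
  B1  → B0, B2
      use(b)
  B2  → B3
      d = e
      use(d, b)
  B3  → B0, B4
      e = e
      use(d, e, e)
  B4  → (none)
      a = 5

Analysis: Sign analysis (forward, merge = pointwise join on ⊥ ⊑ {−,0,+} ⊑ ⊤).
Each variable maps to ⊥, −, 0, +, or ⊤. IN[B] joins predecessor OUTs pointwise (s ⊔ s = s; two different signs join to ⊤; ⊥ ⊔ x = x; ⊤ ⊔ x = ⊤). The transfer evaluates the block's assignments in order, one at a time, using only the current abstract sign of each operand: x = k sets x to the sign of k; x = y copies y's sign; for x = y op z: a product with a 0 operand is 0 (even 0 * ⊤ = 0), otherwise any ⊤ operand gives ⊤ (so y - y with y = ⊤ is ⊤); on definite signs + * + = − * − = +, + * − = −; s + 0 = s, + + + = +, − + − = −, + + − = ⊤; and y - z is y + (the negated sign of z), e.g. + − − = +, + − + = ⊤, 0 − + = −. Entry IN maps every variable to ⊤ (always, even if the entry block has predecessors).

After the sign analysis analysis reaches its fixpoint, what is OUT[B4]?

Answer: {a: +, b: -, c: ⊤, d: ⊤, e: ⊤, f: ⊤}

Trace:
Converged values:
  B0:   IN=(all ⊤)   OUT={b:-; rest ⊤}
  B1:   IN={b:-; rest ⊤}   OUT={b:-; rest ⊤}
  B2:   IN={b:-; rest ⊤}   OUT={b:-; rest ⊤}
  B3:   IN={b:-; rest ⊤}   OUT={b:-; rest ⊤}
  B4:   IN={b:-; rest ⊤}   OUT={a:+, b:-; rest ⊤}

Merge at B4: IN[B4] = OUT[B3] = {a: ⊤, b: -, c: ⊤, d: ⊤, e: ⊤, f: ⊤}
Applying B4's transfer function to that IN value gives OUT[B4] (row B4 above).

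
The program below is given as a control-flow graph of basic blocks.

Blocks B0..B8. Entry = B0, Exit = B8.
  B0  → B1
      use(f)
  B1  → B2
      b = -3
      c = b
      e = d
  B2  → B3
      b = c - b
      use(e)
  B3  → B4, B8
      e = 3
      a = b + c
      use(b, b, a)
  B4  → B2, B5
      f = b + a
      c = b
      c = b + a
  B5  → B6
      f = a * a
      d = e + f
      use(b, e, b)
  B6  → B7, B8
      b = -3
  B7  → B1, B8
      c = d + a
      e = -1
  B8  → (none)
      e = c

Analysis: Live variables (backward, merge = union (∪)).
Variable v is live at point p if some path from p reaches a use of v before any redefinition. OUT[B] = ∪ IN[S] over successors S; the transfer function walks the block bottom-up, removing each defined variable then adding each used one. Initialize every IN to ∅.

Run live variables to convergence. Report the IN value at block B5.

Answer: {a, b, c, e}

Trace:
Converged values:
  B0:  IN={d, f}  OUT={d}
  B1:  IN={d}  OUT={b, c, e}
  B2:  IN={b, c, e}  OUT={b, c}
  B3:  IN={b, c}  OUT={a, b, c, e}
  B4:  IN={a, b, e}  OUT={a, b, c, e}
  B5:  IN={a, b, c, e}  OUT={a, c, d}
  B6:  IN={a, c, d}  OUT={a, c, d}
  B7:  IN={a, d}  OUT={c, d}
  B8:  IN={c}  OUT={}

Merge at B5: OUT[B5] = IN[B6] = {a, c, d}
Applying B5's transfer function to that OUT value gives IN[B5] (row B5 above).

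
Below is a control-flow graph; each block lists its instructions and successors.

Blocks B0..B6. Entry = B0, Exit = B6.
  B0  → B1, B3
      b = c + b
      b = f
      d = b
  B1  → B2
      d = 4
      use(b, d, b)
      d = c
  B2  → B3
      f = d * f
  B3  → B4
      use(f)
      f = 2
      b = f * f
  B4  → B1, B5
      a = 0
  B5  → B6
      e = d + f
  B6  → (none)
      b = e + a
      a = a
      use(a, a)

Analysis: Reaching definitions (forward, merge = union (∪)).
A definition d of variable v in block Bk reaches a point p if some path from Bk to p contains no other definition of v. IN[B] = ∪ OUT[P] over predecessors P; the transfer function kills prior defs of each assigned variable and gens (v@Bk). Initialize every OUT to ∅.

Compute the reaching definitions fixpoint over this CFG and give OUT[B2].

Fixpoint table:
  B0: | IN={} | OUT={b@B0, d@B0}
  B1: | IN={a@B4, b@B0, b@B3, d@B0, d@B1, f@B3} | OUT={a@B4, b@B0, b@B3, d@B1, f@B3}
  B2: | IN={a@B4, b@B0, b@B3, d@B1, f@B3} | OUT={a@B4, b@B0, b@B3, d@B1, f@B2}
  B3: | IN={a@B4, b@B0, b@B3, d@B0, d@B1, f@B2} | OUT={a@B4, b@B3, d@B0, d@B1, f@B3}
  B4: | IN={a@B4, b@B3, d@B0, d@B1, f@B3} | OUT={a@B4, b@B3, d@B0, d@B1, f@B3}
  B5: | IN={a@B4, b@B3, d@B0, d@B1, f@B3} | OUT={a@B4, b@B3, d@B0, d@B1, e@B5, f@B3}
  B6: | IN={a@B4, b@B3, d@B0, d@B1, e@B5, f@B3} | OUT={a@B6, b@B6, d@B0, d@B1, e@B5, f@B3}

Merge at B2: IN[B2] = OUT[B1] = {a@B4, b@B0, b@B3, d@B1, f@B3}
Applying B2's transfer function to that IN value gives OUT[B2] (row B2 above).

Answer: {a@B4, b@B0, b@B3, d@B1, f@B2}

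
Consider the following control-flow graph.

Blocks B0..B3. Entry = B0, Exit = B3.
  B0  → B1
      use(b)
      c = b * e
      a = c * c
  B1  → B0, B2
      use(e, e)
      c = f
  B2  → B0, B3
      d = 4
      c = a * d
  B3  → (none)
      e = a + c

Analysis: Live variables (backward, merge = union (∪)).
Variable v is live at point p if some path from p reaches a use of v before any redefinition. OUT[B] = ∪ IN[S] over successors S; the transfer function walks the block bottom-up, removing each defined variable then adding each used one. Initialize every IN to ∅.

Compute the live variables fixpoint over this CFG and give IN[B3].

Fixpoint table:
  B0: | IN={b, e, f} | OUT={a, b, e, f}
  B1: | IN={a, b, e, f} | OUT={a, b, e, f}
  B2: | IN={a, b, e, f} | OUT={a, b, c, e, f}
  B3: | IN={a, c} | OUT={}

B3 is the boundary node: OUT[B3] = {}
Applying B3's transfer function to that OUT value gives IN[B3] (row B3 above).

Answer: {a, c}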